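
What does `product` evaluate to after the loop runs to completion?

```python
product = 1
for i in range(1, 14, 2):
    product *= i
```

Let's trace through this code step by step.

Initialize: product = 1
Entering loop: for i in range(1, 14, 2):
After iteration 1: i = 1, product = 1
After iteration 2: i = 3, product = 3
After iteration 3: i = 5, product = 15
After iteration 4: i = 7, product = 105
After iteration 5: i = 9, product = 945
After iteration 6: i = 11, product = 10395
After iteration 7: i = 13, product = 135135
Loop ends.

Final answer: 135135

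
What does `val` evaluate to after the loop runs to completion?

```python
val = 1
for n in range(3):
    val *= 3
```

Let's trace through this code step by step.

Initialize: val = 1
Entering loop: for n in range(3):
After iteration 1: n = 0, val = 3
After iteration 2: n = 1, val = 9
After iteration 3: n = 2, val = 27
Loop ends.

Final answer: 27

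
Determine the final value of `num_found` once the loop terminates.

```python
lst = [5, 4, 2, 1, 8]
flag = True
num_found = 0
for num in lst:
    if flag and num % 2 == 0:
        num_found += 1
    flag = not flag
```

Let's trace through this code step by step.

Initialize: lst = [5, 4, 2, 1, 8]
Initialize: flag = True
Initialize: num_found = 0
Entering loop: for num in lst:
After iteration 1: num = 5, flag = False, num_found = 0
After iteration 2: num = 4, flag = True, num_found = 0
After iteration 3: num = 2, flag = False, num_found = 1
After iteration 4: num = 1, flag = True, num_found = 1
After iteration 5: num = 8, flag = False, num_found = 2
Loop ends.

Final answer: 2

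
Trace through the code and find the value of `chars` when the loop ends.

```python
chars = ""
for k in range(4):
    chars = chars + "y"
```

Let's trace through this code step by step.

Initialize: chars = ''
Entering loop: for k in range(4):
After iteration 1: k = 0, chars = 'y'
After iteration 2: k = 1, chars = 'yy'
After iteration 3: k = 2, chars = 'yyy'
After iteration 4: k = 3, chars = 'yyyy'
Loop ends.

Final answer: 'yyyy'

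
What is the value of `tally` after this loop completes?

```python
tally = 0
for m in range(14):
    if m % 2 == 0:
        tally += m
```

Let's trace through this code step by step.

Initialize: tally = 0
Entering loop: for m in range(14):
After iteration 1: m = 0, tally = 0
After iteration 2: m = 1, tally = 0
After iteration 3: m = 2, tally = 2
After iteration 4: m = 3, tally = 2
After iteration 5: m = 4, tally = 6
After iteration 6: m = 5, tally = 6
After iteration 7: m = 6, tally = 12
After iteration 8: m = 7, tally = 12
After iteration 9: m = 8, tally = 20
After iteration 10: m = 9, tally = 20
After iteration 11: m = 10, tally = 30
After iteration 12: m = 11, tally = 30
After iteration 13: m = 12, tally = 42
After iteration 14: m = 13, tally = 42
Loop ends.

Final answer: 42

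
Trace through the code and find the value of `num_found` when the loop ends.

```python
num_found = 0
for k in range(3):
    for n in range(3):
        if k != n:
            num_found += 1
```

Let's trace through this code step by step.

Initialize: num_found = 0
Entering loop: for k in range(3):
After iteration 1: k = 0, num_found = 2
After iteration 2: k = 1, num_found = 4
After iteration 3: k = 2, num_found = 6
Loop ends.

Final answer: 6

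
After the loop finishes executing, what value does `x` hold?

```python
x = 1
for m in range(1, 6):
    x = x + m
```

Let's trace through this code step by step.

Initialize: x = 1
Entering loop: for m in range(1, 6):
After iteration 1: m = 1, x = 2
After iteration 2: m = 2, x = 4
After iteration 3: m = 3, x = 7
After iteration 4: m = 4, x = 11
After iteration 5: m = 5, x = 16
Loop ends.

Final answer: 16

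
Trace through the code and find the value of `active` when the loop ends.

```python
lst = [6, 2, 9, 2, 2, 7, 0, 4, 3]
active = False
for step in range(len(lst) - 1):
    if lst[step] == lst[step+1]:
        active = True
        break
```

Let's trace through this code step by step.

Initialize: lst = [6, 2, 9, 2, 2, 7, 0, 4, 3]
Initialize: active = False
Entering loop: for step in range(len(lst) - 1):
After iteration 1: step = 0, active = False
After iteration 2: step = 1, active = False
After iteration 3: step = 2, active = False
After iteration 4: step = 3, active = True
Loop ends.

Final answer: True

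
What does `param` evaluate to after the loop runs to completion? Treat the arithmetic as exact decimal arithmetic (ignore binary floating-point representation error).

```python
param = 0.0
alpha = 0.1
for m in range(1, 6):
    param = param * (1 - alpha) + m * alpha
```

Let's trace through this code step by step.

Initialize: param = 0.0
Initialize: alpha = 0.1
Entering loop: for m in range(1, 6):
After iteration 1: m = 1, param = 0.1
After iteration 2: m = 2, param = 0.29
After iteration 3: m = 3, param = 0.561
After iteration 4: m = 4, param = 0.9049
After iteration 5: m = 5, param = 1.31441
Loop ends.

Final answer: 1.31441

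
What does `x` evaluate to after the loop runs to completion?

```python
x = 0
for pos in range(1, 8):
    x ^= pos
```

Let's trace through this code step by step.

Initialize: x = 0
Entering loop: for pos in range(1, 8):
After iteration 1: pos = 1, x = 1
After iteration 2: pos = 2, x = 3
After iteration 3: pos = 3, x = 0
After iteration 4: pos = 4, x = 4
After iteration 5: pos = 5, x = 1
After iteration 6: pos = 6, x = 7
After iteration 7: pos = 7, x = 0
Loop ends.

Final answer: 0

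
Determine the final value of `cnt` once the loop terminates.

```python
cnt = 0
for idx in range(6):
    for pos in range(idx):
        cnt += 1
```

Let's trace through this code step by step.

Initialize: cnt = 0
Entering loop: for idx in range(6):
After iteration 1: idx = 0, cnt = 0
After iteration 2: idx = 1, cnt = 1, pos = 0
After iteration 3: idx = 2, cnt = 3, pos = 1
After iteration 4: idx = 3, cnt = 6, pos = 2
After iteration 5: idx = 4, cnt = 10, pos = 3
After iteration 6: idx = 5, cnt = 15, pos = 4
Loop ends.

Final answer: 15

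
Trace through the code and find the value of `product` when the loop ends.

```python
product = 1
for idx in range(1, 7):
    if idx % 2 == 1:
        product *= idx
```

Let's trace through this code step by step.

Initialize: product = 1
Entering loop: for idx in range(1, 7):
After iteration 1: idx = 1, product = 1
After iteration 2: idx = 2, product = 1
After iteration 3: idx = 3, product = 3
After iteration 4: idx = 4, product = 3
After iteration 5: idx = 5, product = 15
After iteration 6: idx = 6, product = 15
Loop ends.

Final answer: 15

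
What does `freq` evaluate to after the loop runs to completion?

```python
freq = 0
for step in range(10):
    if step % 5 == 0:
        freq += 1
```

Let's trace through this code step by step.

Initialize: freq = 0
Entering loop: for step in range(10):
After iteration 1: step = 0, freq = 1
After iteration 2: step = 1, freq = 1
After iteration 3: step = 2, freq = 1
After iteration 4: step = 3, freq = 1
After iteration 5: step = 4, freq = 1
After iteration 6: step = 5, freq = 2
After iteration 7: step = 6, freq = 2
After iteration 8: step = 7, freq = 2
After iteration 9: step = 8, freq = 2
After iteration 10: step = 9, freq = 2
Loop ends.

Final answer: 2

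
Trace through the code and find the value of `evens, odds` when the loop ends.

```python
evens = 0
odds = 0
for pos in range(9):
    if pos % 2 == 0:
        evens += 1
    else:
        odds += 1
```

Let's trace through this code step by step.

Initialize: evens = 0
Initialize: odds = 0
Entering loop: for pos in range(9):
After iteration 1: pos = 0, evens = 1, odds = 0
After iteration 2: pos = 1, evens = 1, odds = 1
After iteration 3: pos = 2, evens = 2, odds = 1
After iteration 4: pos = 3, evens = 2, odds = 2
After iteration 5: pos = 4, evens = 3, odds = 2
After iteration 6: pos = 5, evens = 3, odds = 3
After iteration 7: pos = 6, evens = 4, odds = 3
After iteration 8: pos = 7, evens = 4, odds = 4
After iteration 9: pos = 8, evens = 5, odds = 4
Loop ends.

Final answer: 5, 4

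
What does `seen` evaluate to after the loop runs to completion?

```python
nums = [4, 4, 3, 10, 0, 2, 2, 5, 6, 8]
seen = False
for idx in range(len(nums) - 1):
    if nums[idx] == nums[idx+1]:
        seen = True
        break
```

Let's trace through this code step by step.

Initialize: nums = [4, 4, 3, 10, 0, 2, 2, 5, 6, 8]
Initialize: seen = False
Entering loop: for idx in range(len(nums) - 1):
After iteration 1: idx = 0, seen = True
Loop ends.

Final answer: True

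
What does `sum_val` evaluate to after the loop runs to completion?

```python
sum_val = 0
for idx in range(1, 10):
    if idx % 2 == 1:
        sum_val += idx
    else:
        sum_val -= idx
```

Let's trace through this code step by step.

Initialize: sum_val = 0
Entering loop: for idx in range(1, 10):
After iteration 1: idx = 1, sum_val = 1
After iteration 2: idx = 2, sum_val = -1
After iteration 3: idx = 3, sum_val = 2
After iteration 4: idx = 4, sum_val = -2
After iteration 5: idx = 5, sum_val = 3
After iteration 6: idx = 6, sum_val = -3
After iteration 7: idx = 7, sum_val = 4
After iteration 8: idx = 8, sum_val = -4
After iteration 9: idx = 9, sum_val = 5
Loop ends.

Final answer: 5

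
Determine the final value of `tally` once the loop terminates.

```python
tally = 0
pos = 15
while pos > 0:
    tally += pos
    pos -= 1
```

Let's trace through this code step by step.

Initialize: tally = 0
Initialize: pos = 15
Entering loop: while pos > 0:
After iteration 1: tally = 15, pos = 14
After iteration 2: tally = 29, pos = 13
After iteration 3: tally = 42, pos = 12
After iteration 4: tally = 54, pos = 11
After iteration 5: tally = 65, pos = 10
After iteration 6: tally = 75, pos = 9
After iteration 7: tally = 84, pos = 8
After iteration 8: tally = 92, pos = 7
After iteration 9: tally = 99, pos = 6
After iteration 10: tally = 105, pos = 5
After iteration 11: tally = 110, pos = 4
After iteration 12: tally = 114, pos = 3
After iteration 13: tally = 117, pos = 2
After iteration 14: tally = 119, pos = 1
After iteration 15: tally = 120, pos = 0
Loop ends.

Final answer: 120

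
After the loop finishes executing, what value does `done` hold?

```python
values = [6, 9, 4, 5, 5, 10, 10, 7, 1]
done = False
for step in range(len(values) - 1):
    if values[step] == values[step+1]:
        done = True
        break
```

Let's trace through this code step by step.

Initialize: values = [6, 9, 4, 5, 5, 10, 10, 7, 1]
Initialize: done = False
Entering loop: for step in range(len(values) - 1):
After iteration 1: step = 0, done = False
After iteration 2: step = 1, done = False
After iteration 3: step = 2, done = False
After iteration 4: step = 3, done = True
Loop ends.

Final answer: True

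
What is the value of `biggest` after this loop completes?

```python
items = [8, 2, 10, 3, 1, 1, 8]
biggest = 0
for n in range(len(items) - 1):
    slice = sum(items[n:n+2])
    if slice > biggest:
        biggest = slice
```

Let's trace through this code step by step.

Initialize: items = [8, 2, 10, 3, 1, 1, 8]
Initialize: biggest = 0
Entering loop: for n in range(len(items) - 1):
After iteration 1: n = 0, biggest = 10, slice = 10
After iteration 2: n = 1, biggest = 12, slice = 12
After iteration 3: n = 2, biggest = 13, slice = 13
After iteration 4: n = 3, biggest = 13, slice = 4
After iteration 5: n = 4, biggest = 13, slice = 2
After iteration 6: n = 5, biggest = 13, slice = 9
Loop ends.

Final answer: 13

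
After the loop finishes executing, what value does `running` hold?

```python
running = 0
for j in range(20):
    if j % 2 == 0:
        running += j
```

Let's trace through this code step by step.

Initialize: running = 0
Entering loop: for j in range(20):
After iteration 1: j = 0, running = 0
After iteration 2: j = 1, running = 0
After iteration 3: j = 2, running = 2
After iteration 4: j = 3, running = 2
After iteration 5: j = 4, running = 6
After iteration 6: j = 5, running = 6
After iteration 7: j = 6, running = 12
After iteration 8: j = 7, running = 12
After iteration 9: j = 8, running = 20
After iteration 10: j = 9, running = 20
After iteration 11: j = 10, running = 30
After iteration 12: j = 11, running = 30
After iteration 13: j = 12, running = 42
After iteration 14: j = 13, running = 42
After iteration 15: j = 14, running = 56
After iteration 16: j = 15, running = 56
After iteration 17: j = 16, running = 72
After iteration 18: j = 17, running = 72
After iteration 19: j = 18, running = 90
After iteration 20: j = 19, running = 90
Loop ends.

Final answer: 90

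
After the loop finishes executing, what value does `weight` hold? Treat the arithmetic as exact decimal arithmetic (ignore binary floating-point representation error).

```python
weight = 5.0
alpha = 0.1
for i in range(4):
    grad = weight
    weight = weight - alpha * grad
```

Let's trace through this code step by step.

Initialize: weight = 5.0
Initialize: alpha = 0.1
Entering loop: for i in range(4):
After iteration 1: i = 0, weight = 4.5, grad = 5.0
After iteration 2: i = 1, weight = 4.05, grad = 4.5
After iteration 3: i = 2, weight = 3.645, grad = 4.05
After iteration 4: i = 3, weight = 3.2805, grad = 3.645
Loop ends.

Final answer: 3.2805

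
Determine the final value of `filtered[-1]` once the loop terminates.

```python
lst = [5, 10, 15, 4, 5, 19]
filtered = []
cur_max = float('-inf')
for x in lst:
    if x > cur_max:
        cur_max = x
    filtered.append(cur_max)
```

Let's trace through this code step by step.

Initialize: lst = [5, 10, 15, 4, 5, 19]
Initialize: filtered = []
Initialize: cur_max = -inf
Entering loop: for x in lst:
After iteration 1: x = 5, filtered = [5], cur_max = 5
After iteration 2: x = 10, filtered = [5, 10], cur_max = 10
After iteration 3: x = 15, filtered = [5, 10, 15], cur_max = 15
After iteration 4: x = 4, filtered = [5, 10, 15, 15], cur_max = 15
After iteration 5: x = 5, filtered = [5, 10, 15, 15, 15], cur_max = 15
After iteration 6: x = 19, filtered = [5, 10, 15, 15, 15, 19], cur_max = 19
Loop ends.
filtered[-1] = 19

Final answer: 19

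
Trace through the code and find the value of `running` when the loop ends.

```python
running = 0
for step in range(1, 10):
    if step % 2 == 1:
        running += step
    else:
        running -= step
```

Let's trace through this code step by step.

Initialize: running = 0
Entering loop: for step in range(1, 10):
After iteration 1: step = 1, running = 1
After iteration 2: step = 2, running = -1
After iteration 3: step = 3, running = 2
After iteration 4: step = 4, running = -2
After iteration 5: step = 5, running = 3
After iteration 6: step = 6, running = -3
After iteration 7: step = 7, running = 4
After iteration 8: step = 8, running = -4
After iteration 9: step = 9, running = 5
Loop ends.

Final answer: 5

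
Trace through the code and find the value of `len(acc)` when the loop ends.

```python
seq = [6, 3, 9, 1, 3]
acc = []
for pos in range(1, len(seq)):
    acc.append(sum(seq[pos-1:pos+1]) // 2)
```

Let's trace through this code step by step.

Initialize: seq = [6, 3, 9, 1, 3]
Initialize: acc = []
Entering loop: for pos in range(1, len(seq)):
After iteration 1: pos = 1, acc = [4]
After iteration 2: pos = 2, acc = [4, 6]
After iteration 3: pos = 3, acc = [4, 6, 5]
After iteration 4: pos = 4, acc = [4, 6, 5, 2]
Loop ends.
len(acc) = 4

Final answer: 4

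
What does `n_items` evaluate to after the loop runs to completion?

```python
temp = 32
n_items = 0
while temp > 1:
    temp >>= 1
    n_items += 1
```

Let's trace through this code step by step.

Initialize: temp = 32
Initialize: n_items = 0
Entering loop: while temp > 1:
After iteration 1: temp = 16, n_items = 1
After iteration 2: temp = 8, n_items = 2
After iteration 3: temp = 4, n_items = 3
After iteration 4: temp = 2, n_items = 4
After iteration 5: temp = 1, n_items = 5
Loop ends.

Final answer: 5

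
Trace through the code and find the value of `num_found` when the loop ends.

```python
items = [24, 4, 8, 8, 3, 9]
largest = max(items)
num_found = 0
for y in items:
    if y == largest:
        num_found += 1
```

Let's trace through this code step by step.

Initialize: items = [24, 4, 8, 8, 3, 9]
Initialize: largest = 24
Initialize: num_found = 0
Entering loop: for y in items:
After iteration 1: y = 24, num_found = 1
After iteration 2: y = 4, num_found = 1
After iteration 3: y = 8, num_found = 1
After iteration 4: y = 8, num_found = 1
After iteration 5: y = 3, num_found = 1
After iteration 6: y = 9, num_found = 1
Loop ends.

Final answer: 1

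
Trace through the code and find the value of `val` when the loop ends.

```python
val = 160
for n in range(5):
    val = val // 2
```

Let's trace through this code step by step.

Initialize: val = 160
Entering loop: for n in range(5):
After iteration 1: n = 0, val = 80
After iteration 2: n = 1, val = 40
After iteration 3: n = 2, val = 20
After iteration 4: n = 3, val = 10
After iteration 5: n = 4, val = 5
Loop ends.

Final answer: 5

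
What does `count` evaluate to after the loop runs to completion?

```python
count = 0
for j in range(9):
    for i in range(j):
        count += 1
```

Let's trace through this code step by step.

Initialize: count = 0
Entering loop: for j in range(9):
After iteration 1: j = 0, count = 0
After iteration 2: j = 1, count = 1, i = 0
After iteration 3: j = 2, count = 3, i = 1
After iteration 4: j = 3, count = 6, i = 2
After iteration 5: j = 4, count = 10, i = 3
After iteration 6: j = 5, count = 15, i = 4
After iteration 7: j = 6, count = 21, i = 5
After iteration 8: j = 7, count = 28, i = 6
After iteration 9: j = 8, count = 36, i = 7
Loop ends.

Final answer: 36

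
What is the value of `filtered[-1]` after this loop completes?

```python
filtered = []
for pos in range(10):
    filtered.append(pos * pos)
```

Let's trace through this code step by step.

Initialize: filtered = []
Entering loop: for pos in range(10):
After iteration 1: pos = 0, filtered = [0]
After iteration 2: pos = 1, filtered = [0, 1]
After iteration 3: pos = 2, filtered = [0, 1, 4]
After iteration 4: pos = 3, filtered = [0, 1, 4, 9]
After iteration 5: pos = 4, filtered = [0, 1, 4, 9, 16]
After iteration 6: pos = 5, filtered = [0, 1, 4, 9, 16, 25]
After iteration 7: pos = 6, filtered = [0, 1, 4, 9, 16, 25, 36]
After iteration 8: pos = 7, filtered = [0, 1, 4, 9, 16, 25, 36, 49]
After iteration 9: pos = 8, filtered = [0, 1, 4, 9, 16, 25, 36, 49, 64]
After iteration 10: pos = 9, filtered = [0, 1, 4, 9, 16, 25, 36, 49, 64, 81]
Loop ends.
filtered[-1] = 81

Final answer: 81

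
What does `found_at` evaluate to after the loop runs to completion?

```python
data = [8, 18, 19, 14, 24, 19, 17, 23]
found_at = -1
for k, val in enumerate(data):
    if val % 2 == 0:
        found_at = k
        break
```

Let's trace through this code step by step.

Initialize: data = [8, 18, 19, 14, 24, 19, 17, 23]
Initialize: found_at = -1
Entering loop: for k, val in enumerate(data):
After iteration 1: k = 0, val = 8, found_at = 0
Loop ends.

Final answer: 0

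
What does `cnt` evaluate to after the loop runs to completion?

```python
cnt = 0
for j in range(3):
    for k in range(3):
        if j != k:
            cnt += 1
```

Let's trace through this code step by step.

Initialize: cnt = 0
Entering loop: for j in range(3):
After iteration 1: j = 0, cnt = 2
After iteration 2: j = 1, cnt = 4
After iteration 3: j = 2, cnt = 6
Loop ends.

Final answer: 6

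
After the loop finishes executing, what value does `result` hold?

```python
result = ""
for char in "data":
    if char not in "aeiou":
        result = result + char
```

Let's trace through this code step by step.

Initialize: result = ''
Entering loop: for char in "data":
After iteration 1: char = 'd', result = 'd'
After iteration 2: char = 'a', result = 'd'
After iteration 3: char = 't', result = 'dt'
After iteration 4: char = 'a', result = 'dt'
Loop ends.

Final answer: 'dt'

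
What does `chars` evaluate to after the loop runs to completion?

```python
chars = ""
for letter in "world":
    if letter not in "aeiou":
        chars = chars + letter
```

Let's trace through this code step by step.

Initialize: chars = ''
Entering loop: for letter in "world":
After iteration 1: letter = 'w', chars = 'w'
After iteration 2: letter = 'o', chars = 'w'
After iteration 3: letter = 'r', chars = 'wr'
After iteration 4: letter = 'l', chars = 'wrl'
After iteration 5: letter = 'd', chars = 'wrld'
Loop ends.

Final answer: 'wrld'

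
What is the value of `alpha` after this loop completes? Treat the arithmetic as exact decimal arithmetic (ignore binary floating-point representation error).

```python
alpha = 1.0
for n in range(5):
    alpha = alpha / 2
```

Let's trace through this code step by step.

Initialize: alpha = 1.0
Entering loop: for n in range(5):
After iteration 1: n = 0, alpha = 0.5
After iteration 2: n = 1, alpha = 0.25
After iteration 3: n = 2, alpha = 0.125
After iteration 4: n = 3, alpha = 0.0625
After iteration 5: n = 4, alpha = 0.03125
Loop ends.

Final answer: 0.03125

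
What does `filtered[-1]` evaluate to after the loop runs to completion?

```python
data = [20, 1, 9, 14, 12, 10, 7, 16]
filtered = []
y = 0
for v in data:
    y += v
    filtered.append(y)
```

Let's trace through this code step by step.

Initialize: data = [20, 1, 9, 14, 12, 10, 7, 16]
Initialize: filtered = []
Initialize: y = 0
Entering loop: for v in data:
After iteration 1: v = 20, filtered = [20], y = 20
After iteration 2: v = 1, filtered = [20, 21], y = 21
After iteration 3: v = 9, filtered = [20, 21, 30], y = 30
After iteration 4: v = 14, filtered = [20, 21, 30, 44], y = 44
After iteration 5: v = 12, filtered = [20, 21, 30, 44, 56], y = 56
After iteration 6: v = 10, filtered = [20, 21, 30, 44, 56, 66], y = 66
After iteration 7: v = 7, filtered = [20, 21, 30, 44, 56, 66, 73], y = 73
After iteration 8: v = 16, filtered = [20, 21, 30, 44, 56, 66, 73, 89], y = 89
Loop ends.
filtered[-1] = 89

Final answer: 89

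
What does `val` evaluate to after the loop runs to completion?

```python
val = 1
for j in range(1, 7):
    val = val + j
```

Let's trace through this code step by step.

Initialize: val = 1
Entering loop: for j in range(1, 7):
After iteration 1: j = 1, val = 2
After iteration 2: j = 2, val = 4
After iteration 3: j = 3, val = 7
After iteration 4: j = 4, val = 11
After iteration 5: j = 5, val = 16
After iteration 6: j = 6, val = 22
Loop ends.

Final answer: 22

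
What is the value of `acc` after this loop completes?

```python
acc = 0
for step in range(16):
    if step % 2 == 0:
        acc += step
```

Let's trace through this code step by step.

Initialize: acc = 0
Entering loop: for step in range(16):
After iteration 1: step = 0, acc = 0
After iteration 2: step = 1, acc = 0
After iteration 3: step = 2, acc = 2
After iteration 4: step = 3, acc = 2
After iteration 5: step = 4, acc = 6
After iteration 6: step = 5, acc = 6
After iteration 7: step = 6, acc = 12
After iteration 8: step = 7, acc = 12
After iteration 9: step = 8, acc = 20
After iteration 10: step = 9, acc = 20
After iteration 11: step = 10, acc = 30
After iteration 12: step = 11, acc = 30
After iteration 13: step = 12, acc = 42
After iteration 14: step = 13, acc = 42
After iteration 15: step = 14, acc = 56
After iteration 16: step = 15, acc = 56
Loop ends.

Final answer: 56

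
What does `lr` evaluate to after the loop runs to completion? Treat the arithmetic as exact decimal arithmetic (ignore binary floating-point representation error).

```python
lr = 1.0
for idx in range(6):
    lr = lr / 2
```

Let's trace through this code step by step.

Initialize: lr = 1.0
Entering loop: for idx in range(6):
After iteration 1: idx = 0, lr = 0.5
After iteration 2: idx = 1, lr = 0.25
After iteration 3: idx = 2, lr = 0.125
After iteration 4: idx = 3, lr = 0.0625
After iteration 5: idx = 4, lr = 0.03125
After iteration 6: idx = 5, lr = 0.015625
Loop ends.

Final answer: 0.015625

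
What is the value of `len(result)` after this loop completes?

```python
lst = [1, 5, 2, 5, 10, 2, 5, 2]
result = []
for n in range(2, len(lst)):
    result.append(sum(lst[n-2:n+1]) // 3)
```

Let's trace through this code step by step.

Initialize: lst = [1, 5, 2, 5, 10, 2, 5, 2]
Initialize: result = []
Entering loop: for n in range(2, len(lst)):
After iteration 1: n = 2, result = [2]
After iteration 2: n = 3, result = [2, 4]
After iteration 3: n = 4, result = [2, 4, 5]
After iteration 4: n = 5, result = [2, 4, 5, 5]
After iteration 5: n = 6, result = [2, 4, 5, 5, 5]
After iteration 6: n = 7, result = [2, 4, 5, 5, 5, 3]
Loop ends.
len(result) = 6

Final answer: 6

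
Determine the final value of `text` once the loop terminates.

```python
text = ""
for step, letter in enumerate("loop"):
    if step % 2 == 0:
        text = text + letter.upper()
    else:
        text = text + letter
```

Let's trace through this code step by step.

Initialize: text = ''
Entering loop: for step, letter in enumerate("loop"):
After iteration 1: step = 0, letter = 'l', text = 'L'
After iteration 2: step = 1, letter = 'o', text = 'Lo'
After iteration 3: step = 2, letter = 'o', text = 'LoO'
After iteration 4: step = 3, letter = 'p', text = 'LoOp'
Loop ends.

Final answer: 'LoOp'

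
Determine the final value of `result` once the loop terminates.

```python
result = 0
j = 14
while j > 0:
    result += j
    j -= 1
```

Let's trace through this code step by step.

Initialize: result = 0
Initialize: j = 14
Entering loop: while j > 0:
After iteration 1: result = 14, j = 13
After iteration 2: result = 27, j = 12
After iteration 3: result = 39, j = 11
After iteration 4: result = 50, j = 10
After iteration 5: result = 60, j = 9
After iteration 6: result = 69, j = 8
After iteration 7: result = 77, j = 7
After iteration 8: result = 84, j = 6
After iteration 9: result = 90, j = 5
After iteration 10: result = 95, j = 4
After iteration 11: result = 99, j = 3
After iteration 12: result = 102, j = 2
After iteration 13: result = 104, j = 1
After iteration 14: result = 105, j = 0
Loop ends.

Final answer: 105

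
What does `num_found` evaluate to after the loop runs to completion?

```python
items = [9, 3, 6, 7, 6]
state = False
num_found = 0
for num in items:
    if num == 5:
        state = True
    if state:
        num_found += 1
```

Let's trace through this code step by step.

Initialize: items = [9, 3, 6, 7, 6]
Initialize: state = False
Initialize: num_found = 0
Entering loop: for num in items:
After iteration 1: num = 9, num_found = 0
After iteration 2: num = 3, num_found = 0
After iteration 3: num = 6, num_found = 0
After iteration 4: num = 7, num_found = 0
After iteration 5: num = 6, num_found = 0
Loop ends.

Final answer: 0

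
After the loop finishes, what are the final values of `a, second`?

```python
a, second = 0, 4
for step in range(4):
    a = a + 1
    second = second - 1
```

Let's trace through this code step by step.

Initialize: a = 0
Initialize: second = 4
Entering loop: for step in range(4):
After iteration 1: step = 0, a = 1, second = 3
After iteration 2: step = 1, a = 2, second = 2
After iteration 3: step = 2, a = 3, second = 1
After iteration 4: step = 3, a = 4, second = 0
Loop ends.

Final answer: 4, 0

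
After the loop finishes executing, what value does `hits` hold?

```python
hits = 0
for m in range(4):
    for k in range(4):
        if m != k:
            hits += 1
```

Let's trace through this code step by step.

Initialize: hits = 0
Entering loop: for m in range(4):
After iteration 1: m = 0, hits = 3
After iteration 2: m = 1, hits = 6
After iteration 3: m = 2, hits = 9
After iteration 4: m = 3, hits = 12
Loop ends.

Final answer: 12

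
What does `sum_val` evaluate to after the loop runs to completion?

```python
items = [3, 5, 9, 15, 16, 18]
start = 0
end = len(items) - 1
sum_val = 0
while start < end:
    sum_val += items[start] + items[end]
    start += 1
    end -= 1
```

Let's trace through this code step by step.

Initialize: items = [3, 5, 9, 15, 16, 18]
Initialize: start = 0
Initialize: end = 5
Initialize: sum_val = 0
Entering loop: while start < end:
After iteration 1: start = 1, end = 4, sum_val = 21
After iteration 2: start = 2, end = 3, sum_val = 42
After iteration 3: start = 3, end = 2, sum_val = 66
Loop ends.

Final answer: 66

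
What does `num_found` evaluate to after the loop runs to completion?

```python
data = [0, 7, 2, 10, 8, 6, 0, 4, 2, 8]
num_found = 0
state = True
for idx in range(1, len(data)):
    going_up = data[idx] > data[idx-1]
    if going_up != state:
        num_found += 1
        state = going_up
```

Let's trace through this code step by step.

Initialize: data = [0, 7, 2, 10, 8, 6, 0, 4, 2, 8]
Initialize: num_found = 0
Initialize: state = True
Entering loop: for idx in range(1, len(data)):
After iteration 1: idx = 1, num_found = 0, state = True, going_up = True
After iteration 2: idx = 2, num_found = 1, state = False, going_up = False
After iteration 3: idx = 3, num_found = 2, state = True, going_up = True
After iteration 4: idx = 4, num_found = 3, state = False, going_up = False
After iteration 5: idx = 5, num_found = 3, state = False, going_up = False
After iteration 6: idx = 6, num_found = 3, state = False, going_up = False
After iteration 7: idx = 7, num_found = 4, state = True, going_up = True
After iteration 8: idx = 8, num_found = 5, state = False, going_up = False
After iteration 9: idx = 9, num_found = 6, state = True, going_up = True
Loop ends.

Final answer: 6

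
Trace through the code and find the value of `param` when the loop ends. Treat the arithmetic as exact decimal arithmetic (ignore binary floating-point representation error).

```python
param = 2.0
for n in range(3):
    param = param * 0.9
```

Let's trace through this code step by step.

Initialize: param = 2.0
Entering loop: for n in range(3):
After iteration 1: n = 0, param = 1.8
After iteration 2: n = 1, param = 1.62
After iteration 3: n = 2, param = 1.458
Loop ends.

Final answer: 1.458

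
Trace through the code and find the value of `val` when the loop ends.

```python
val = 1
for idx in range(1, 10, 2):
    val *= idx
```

Let's trace through this code step by step.

Initialize: val = 1
Entering loop: for idx in range(1, 10, 2):
After iteration 1: idx = 1, val = 1
After iteration 2: idx = 3, val = 3
After iteration 3: idx = 5, val = 15
After iteration 4: idx = 7, val = 105
After iteration 5: idx = 9, val = 945
Loop ends.

Final answer: 945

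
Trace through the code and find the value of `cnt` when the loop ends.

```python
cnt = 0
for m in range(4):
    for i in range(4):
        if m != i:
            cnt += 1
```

Let's trace through this code step by step.

Initialize: cnt = 0
Entering loop: for m in range(4):
After iteration 1: m = 0, cnt = 3
After iteration 2: m = 1, cnt = 6
After iteration 3: m = 2, cnt = 9
After iteration 4: m = 3, cnt = 12
Loop ends.

Final answer: 12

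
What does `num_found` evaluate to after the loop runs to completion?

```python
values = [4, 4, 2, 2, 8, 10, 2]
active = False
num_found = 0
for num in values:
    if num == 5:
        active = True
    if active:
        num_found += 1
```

Let's trace through this code step by step.

Initialize: values = [4, 4, 2, 2, 8, 10, 2]
Initialize: active = False
Initialize: num_found = 0
Entering loop: for num in values:
After iteration 1: num = 4, num_found = 0
After iteration 2: num = 4, num_found = 0
After iteration 3: num = 2, num_found = 0
After iteration 4: num = 2, num_found = 0
After iteration 5: num = 8, num_found = 0
After iteration 6: num = 10, num_found = 0
After iteration 7: num = 2, num_found = 0
Loop ends.

Final answer: 0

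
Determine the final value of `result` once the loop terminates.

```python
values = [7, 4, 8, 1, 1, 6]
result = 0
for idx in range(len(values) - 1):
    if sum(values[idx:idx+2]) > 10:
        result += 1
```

Let's trace through this code step by step.

Initialize: values = [7, 4, 8, 1, 1, 6]
Initialize: result = 0
Entering loop: for idx in range(len(values) - 1):
After iteration 1: idx = 0, result = 1
After iteration 2: idx = 1, result = 2
After iteration 3: idx = 2, result = 2
After iteration 4: idx = 3, result = 2
After iteration 5: idx = 4, result = 2
Loop ends.

Final answer: 2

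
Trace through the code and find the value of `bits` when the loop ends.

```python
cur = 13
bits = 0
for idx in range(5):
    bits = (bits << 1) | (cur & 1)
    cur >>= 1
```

Let's trace through this code step by step.

Initialize: cur = 13
Initialize: bits = 0
Entering loop: for idx in range(5):
After iteration 1: idx = 0, cur = 6, bits = 1
After iteration 2: idx = 1, cur = 3, bits = 2
After iteration 3: idx = 2, cur = 1, bits = 5
After iteration 4: idx = 3, cur = 0, bits = 11
After iteration 5: idx = 4, cur = 0, bits = 22
Loop ends.

Final answer: 22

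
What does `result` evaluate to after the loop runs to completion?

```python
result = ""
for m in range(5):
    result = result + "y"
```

Let's trace through this code step by step.

Initialize: result = ''
Entering loop: for m in range(5):
After iteration 1: m = 0, result = 'y'
After iteration 2: m = 1, result = 'yy'
After iteration 3: m = 2, result = 'yyy'
After iteration 4: m = 3, result = 'yyyy'
After iteration 5: m = 4, result = 'yyyyy'
Loop ends.

Final answer: 'yyyyy'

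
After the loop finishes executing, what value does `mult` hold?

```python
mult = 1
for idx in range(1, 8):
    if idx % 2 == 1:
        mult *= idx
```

Let's trace through this code step by step.

Initialize: mult = 1
Entering loop: for idx in range(1, 8):
After iteration 1: idx = 1, mult = 1
After iteration 2: idx = 2, mult = 1
After iteration 3: idx = 3, mult = 3
After iteration 4: idx = 4, mult = 3
After iteration 5: idx = 5, mult = 15
After iteration 6: idx = 6, mult = 15
After iteration 7: idx = 7, mult = 105
Loop ends.

Final answer: 105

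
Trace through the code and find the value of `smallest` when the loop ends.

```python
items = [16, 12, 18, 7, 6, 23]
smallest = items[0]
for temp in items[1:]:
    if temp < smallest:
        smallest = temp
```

Let's trace through this code step by step.

Initialize: items = [16, 12, 18, 7, 6, 23]
Initialize: smallest = 16
Entering loop: for temp in items[1:]:
After iteration 1: temp = 12, smallest = 12
After iteration 2: temp = 18, smallest = 12
After iteration 3: temp = 7, smallest = 7
After iteration 4: temp = 6, smallest = 6
After iteration 5: temp = 23, smallest = 6
Loop ends.

Final answer: 6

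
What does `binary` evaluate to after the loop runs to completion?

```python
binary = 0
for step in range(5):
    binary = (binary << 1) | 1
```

Let's trace through this code step by step.

Initialize: binary = 0
Entering loop: for step in range(5):
After iteration 1: step = 0, binary = 1
After iteration 2: step = 1, binary = 3
After iteration 3: step = 2, binary = 7
After iteration 4: step = 3, binary = 15
After iteration 5: step = 4, binary = 31
Loop ends.

Final answer: 31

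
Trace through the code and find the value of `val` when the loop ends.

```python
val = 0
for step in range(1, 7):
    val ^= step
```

Let's trace through this code step by step.

Initialize: val = 0
Entering loop: for step in range(1, 7):
After iteration 1: step = 1, val = 1
After iteration 2: step = 2, val = 3
After iteration 3: step = 3, val = 0
After iteration 4: step = 4, val = 4
After iteration 5: step = 5, val = 1
After iteration 6: step = 6, val = 7
Loop ends.

Final answer: 7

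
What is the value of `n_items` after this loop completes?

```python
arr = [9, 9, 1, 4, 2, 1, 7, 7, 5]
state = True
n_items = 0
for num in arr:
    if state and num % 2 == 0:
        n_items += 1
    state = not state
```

Let's trace through this code step by step.

Initialize: arr = [9, 9, 1, 4, 2, 1, 7, 7, 5]
Initialize: state = True
Initialize: n_items = 0
Entering loop: for num in arr:
After iteration 1: num = 9, state = False, n_items = 0
After iteration 2: num = 9, state = True, n_items = 0
After iteration 3: num = 1, state = False, n_items = 0
After iteration 4: num = 4, state = True, n_items = 0
After iteration 5: num = 2, state = False, n_items = 1
After iteration 6: num = 1, state = True, n_items = 1
After iteration 7: num = 7, state = False, n_items = 1
After iteration 8: num = 7, state = True, n_items = 1
After iteration 9: num = 5, state = False, n_items = 1
Loop ends.

Final answer: 1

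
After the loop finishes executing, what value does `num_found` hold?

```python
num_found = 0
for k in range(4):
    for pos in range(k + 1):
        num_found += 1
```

Let's trace through this code step by step.

Initialize: num_found = 0
Entering loop: for k in range(4):
After iteration 1: k = 0, num_found = 1, pos = 0
After iteration 2: k = 1, num_found = 3, pos = 1
After iteration 3: k = 2, num_found = 6, pos = 2
After iteration 4: k = 3, num_found = 10, pos = 3
Loop ends.

Final answer: 10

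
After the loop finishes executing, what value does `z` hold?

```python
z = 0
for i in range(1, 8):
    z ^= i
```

Let's trace through this code step by step.

Initialize: z = 0
Entering loop: for i in range(1, 8):
After iteration 1: i = 1, z = 1
After iteration 2: i = 2, z = 3
After iteration 3: i = 3, z = 0
After iteration 4: i = 4, z = 4
After iteration 5: i = 5, z = 1
After iteration 6: i = 6, z = 7
After iteration 7: i = 7, z = 0
Loop ends.

Final answer: 0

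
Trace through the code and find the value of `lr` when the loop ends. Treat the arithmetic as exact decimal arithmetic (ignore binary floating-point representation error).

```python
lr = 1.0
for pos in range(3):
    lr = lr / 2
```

Let's trace through this code step by step.

Initialize: lr = 1.0
Entering loop: for pos in range(3):
After iteration 1: pos = 0, lr = 0.5
After iteration 2: pos = 1, lr = 0.25
After iteration 3: pos = 2, lr = 0.125
Loop ends.

Final answer: 0.125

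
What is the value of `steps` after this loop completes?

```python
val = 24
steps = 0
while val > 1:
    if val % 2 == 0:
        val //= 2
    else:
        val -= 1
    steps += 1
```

Let's trace through this code step by step.

Initialize: val = 24
Initialize: steps = 0
Entering loop: while val > 1:
After iteration 1: val = 12, steps = 1
After iteration 2: val = 6, steps = 2
After iteration 3: val = 3, steps = 3
After iteration 4: val = 2, steps = 4
After iteration 5: val = 1, steps = 5
Loop ends.

Final answer: 5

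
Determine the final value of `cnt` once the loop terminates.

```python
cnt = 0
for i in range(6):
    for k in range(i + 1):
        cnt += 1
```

Let's trace through this code step by step.

Initialize: cnt = 0
Entering loop: for i in range(6):
After iteration 1: i = 0, cnt = 1, k = 0
After iteration 2: i = 1, cnt = 3, k = 1
After iteration 3: i = 2, cnt = 6, k = 2
After iteration 4: i = 3, cnt = 10, k = 3
After iteration 5: i = 4, cnt = 15, k = 4
After iteration 6: i = 5, cnt = 21, k = 5
Loop ends.

Final answer: 21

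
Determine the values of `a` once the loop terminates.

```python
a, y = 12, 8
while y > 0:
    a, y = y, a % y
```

Let's trace through this code step by step.

Initialize: a = 12
Initialize: y = 8
Entering loop: while y > 0:
After iteration 1: a = 8, y = 4
After iteration 2: a = 4, y = 0
Loop ends.

Final answer: 4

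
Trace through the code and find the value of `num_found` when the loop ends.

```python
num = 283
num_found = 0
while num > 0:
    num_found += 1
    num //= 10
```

Let's trace through this code step by step.

Initialize: num = 283
Initialize: num_found = 0
Entering loop: while num > 0:
After iteration 1: num = 28, num_found = 1
After iteration 2: num = 2, num_found = 2
After iteration 3: num = 0, num_found = 3
Loop ends.

Final answer: 3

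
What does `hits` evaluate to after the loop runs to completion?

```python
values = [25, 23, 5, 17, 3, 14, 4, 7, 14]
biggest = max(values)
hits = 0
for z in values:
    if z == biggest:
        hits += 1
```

Let's trace through this code step by step.

Initialize: values = [25, 23, 5, 17, 3, 14, 4, 7, 14]
Initialize: biggest = 25
Initialize: hits = 0
Entering loop: for z in values:
After iteration 1: z = 25, hits = 1
After iteration 2: z = 23, hits = 1
After iteration 3: z = 5, hits = 1
After iteration 4: z = 17, hits = 1
After iteration 5: z = 3, hits = 1
After iteration 6: z = 14, hits = 1
After iteration 7: z = 4, hits = 1
After iteration 8: z = 7, hits = 1
After iteration 9: z = 14, hits = 1
Loop ends.

Final answer: 1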